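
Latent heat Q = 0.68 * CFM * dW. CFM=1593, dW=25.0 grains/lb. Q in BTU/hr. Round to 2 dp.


Q = 0.68 * 1593 * 25.0 = 27081.00 BTU/hr

27081.00 BTU/hr


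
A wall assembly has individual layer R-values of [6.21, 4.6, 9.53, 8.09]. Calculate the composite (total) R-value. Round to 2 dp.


R_total = 6.21 + 4.6 + 9.53 + 8.09 = 28.43

28.43


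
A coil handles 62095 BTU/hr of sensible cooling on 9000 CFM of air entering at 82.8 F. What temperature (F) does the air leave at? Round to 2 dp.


dT = 62095/(1.08*9000) = 6.3884
T_leave = 82.8 - 6.3884 = 76.41 F

76.41 F


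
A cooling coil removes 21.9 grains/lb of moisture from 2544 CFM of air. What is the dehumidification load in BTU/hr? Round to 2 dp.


Q = 0.68 * 2544 * 21.9 = 37885.25 BTU/hr

37885.25 BTU/hr


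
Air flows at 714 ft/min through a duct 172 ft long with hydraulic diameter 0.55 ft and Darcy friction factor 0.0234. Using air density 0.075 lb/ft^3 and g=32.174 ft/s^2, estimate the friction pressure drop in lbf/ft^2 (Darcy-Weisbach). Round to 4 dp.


v_fps = 714/60 = 11.9 ft/s
dp = 0.0234*(172/0.55)*0.075*11.9^2/(2*32.174) = 1.2078 lbf/ft^2

1.2078 lbf/ft^2


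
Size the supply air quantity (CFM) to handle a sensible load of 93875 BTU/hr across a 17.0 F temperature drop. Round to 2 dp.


CFM = 93875 / (1.08 * 17.0) = 5113.02

5113.02 CFM


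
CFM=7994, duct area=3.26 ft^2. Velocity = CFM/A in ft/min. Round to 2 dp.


V = 7994 / 3.26 = 2452.15 ft/min

2452.15 ft/min


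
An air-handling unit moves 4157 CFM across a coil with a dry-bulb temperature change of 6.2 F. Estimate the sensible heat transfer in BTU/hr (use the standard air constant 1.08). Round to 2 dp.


Q = 1.08 * 4157 * 6.2 = 27835.27 BTU/hr

27835.27 BTU/hr


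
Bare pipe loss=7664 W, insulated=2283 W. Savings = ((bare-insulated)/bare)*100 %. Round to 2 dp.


Savings = ((7664-2283)/7664)*100 = 70.21 %

70.21 %


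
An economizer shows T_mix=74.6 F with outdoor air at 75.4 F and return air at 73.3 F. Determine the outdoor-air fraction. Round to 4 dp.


frac = (74.6 - 73.3) / (75.4 - 73.3) = 0.6190

0.6190


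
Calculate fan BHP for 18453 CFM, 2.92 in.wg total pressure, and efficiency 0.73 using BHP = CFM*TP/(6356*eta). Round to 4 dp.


BHP = 18453 * 2.92 / (6356 * 0.73) = 11.6130 hp

11.6130 hp


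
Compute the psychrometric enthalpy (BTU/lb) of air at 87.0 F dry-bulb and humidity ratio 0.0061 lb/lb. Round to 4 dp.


h = 0.24*87.0 + 0.0061*(1061+0.444*87.0) = 27.5877 BTU/lb

27.5877 BTU/lb


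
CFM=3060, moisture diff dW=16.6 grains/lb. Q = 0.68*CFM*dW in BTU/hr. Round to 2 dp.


Q = 0.68 * 3060 * 16.6 = 34541.28 BTU/hr

34541.28 BTU/hr


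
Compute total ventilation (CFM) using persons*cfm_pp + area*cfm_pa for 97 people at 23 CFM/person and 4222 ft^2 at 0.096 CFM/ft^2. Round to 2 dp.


Total = 97*23 + 4222*0.096 = 2636.31 CFM

2636.31 CFM


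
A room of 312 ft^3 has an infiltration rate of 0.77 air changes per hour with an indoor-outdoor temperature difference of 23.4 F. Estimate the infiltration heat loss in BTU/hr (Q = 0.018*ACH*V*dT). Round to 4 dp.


Q = 0.018 * 0.77 * 312 * 23.4 = 101.1891 BTU/hr

101.1891 BTU/hr


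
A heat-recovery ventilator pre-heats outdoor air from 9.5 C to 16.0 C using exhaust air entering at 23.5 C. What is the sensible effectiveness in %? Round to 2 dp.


eff = (16.0-9.5)/(23.5-9.5)*100 = 46.43 %

46.43 %


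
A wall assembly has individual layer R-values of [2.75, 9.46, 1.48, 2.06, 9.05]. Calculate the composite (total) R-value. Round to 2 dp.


R_total = 2.75 + 9.46 + 1.48 + 2.06 + 9.05 = 24.80

24.80


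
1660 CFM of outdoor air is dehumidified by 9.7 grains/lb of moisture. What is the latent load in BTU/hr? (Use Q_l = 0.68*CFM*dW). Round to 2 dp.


Q = 0.68 * 1660 * 9.7 = 10949.36 BTU/hr

10949.36 BTU/hr


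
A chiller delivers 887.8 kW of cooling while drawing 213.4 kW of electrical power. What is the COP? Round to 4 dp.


COP = 887.8 / 213.4 = 4.1603

4.1603


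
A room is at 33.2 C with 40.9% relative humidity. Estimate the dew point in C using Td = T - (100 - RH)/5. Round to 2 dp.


Td = 33.2 - (100-40.9)/5 = 21.38 C

21.38 C


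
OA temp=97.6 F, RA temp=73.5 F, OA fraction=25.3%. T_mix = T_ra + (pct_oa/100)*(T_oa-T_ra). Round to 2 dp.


T_mix = 73.5 + (25.3/100)*(97.6-73.5) = 79.60 F

79.60 F


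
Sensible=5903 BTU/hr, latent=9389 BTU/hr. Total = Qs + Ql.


Qt = 5903 + 9389 = 15292 BTU/hr

15292 BTU/hr


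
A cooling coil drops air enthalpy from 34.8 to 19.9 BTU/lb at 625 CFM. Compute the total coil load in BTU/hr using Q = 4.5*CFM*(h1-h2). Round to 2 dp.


Q = 4.5 * 625 * (34.8 - 19.9) = 41906.25 BTU/hr

41906.25 BTU/hr


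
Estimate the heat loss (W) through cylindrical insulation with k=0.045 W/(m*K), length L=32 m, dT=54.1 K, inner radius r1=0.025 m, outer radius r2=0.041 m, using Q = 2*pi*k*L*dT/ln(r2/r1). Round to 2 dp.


Q = 2*pi*0.045*32*54.1/ln(0.041/0.025) = 989.47 W

989.47 W


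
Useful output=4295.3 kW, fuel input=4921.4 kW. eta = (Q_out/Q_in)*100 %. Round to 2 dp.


eta = (4295.3/4921.4)*100 = 87.28 %

87.28 %


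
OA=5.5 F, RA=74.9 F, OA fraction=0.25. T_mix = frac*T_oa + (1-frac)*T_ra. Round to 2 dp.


T_mix = 0.25*5.5 + 0.75*74.9 = 57.55 F

57.55 F


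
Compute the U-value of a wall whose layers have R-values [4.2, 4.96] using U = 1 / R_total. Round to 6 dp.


R_total = 4.2 + 4.96 = 9.16
U = 1/9.16 = 0.109170

0.109170


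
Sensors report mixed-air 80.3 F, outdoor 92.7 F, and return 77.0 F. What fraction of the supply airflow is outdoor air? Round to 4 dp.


frac = (80.3 - 77.0) / (92.7 - 77.0) = 0.2102

0.2102


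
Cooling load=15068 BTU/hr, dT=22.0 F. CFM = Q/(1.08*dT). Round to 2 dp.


CFM = 15068 / (1.08 * 22.0) = 634.18

634.18 CFM


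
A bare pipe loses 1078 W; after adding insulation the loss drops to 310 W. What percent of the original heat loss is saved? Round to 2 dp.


Savings = ((1078-310)/1078)*100 = 71.24 %

71.24 %


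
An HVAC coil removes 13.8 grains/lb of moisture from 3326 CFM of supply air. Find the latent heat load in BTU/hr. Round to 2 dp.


Q = 0.68 * 3326 * 13.8 = 31211.18 BTU/hr

31211.18 BTU/hr


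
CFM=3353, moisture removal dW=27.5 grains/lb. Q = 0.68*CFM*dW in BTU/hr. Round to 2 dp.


Q = 0.68 * 3353 * 27.5 = 62701.10 BTU/hr

62701.10 BTU/hr


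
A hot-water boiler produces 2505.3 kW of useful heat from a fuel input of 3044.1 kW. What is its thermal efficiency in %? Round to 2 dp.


eta = (2505.3/3044.1)*100 = 82.30 %

82.30 %


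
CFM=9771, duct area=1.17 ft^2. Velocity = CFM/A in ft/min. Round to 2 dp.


V = 9771 / 1.17 = 8351.28 ft/min

8351.28 ft/min


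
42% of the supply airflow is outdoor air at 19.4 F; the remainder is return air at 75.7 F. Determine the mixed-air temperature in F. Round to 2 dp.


T_mix = 0.42*19.4 + 0.58*75.7 = 52.05 F

52.05 F


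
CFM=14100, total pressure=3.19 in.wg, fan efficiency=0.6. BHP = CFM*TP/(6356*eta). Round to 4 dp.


BHP = 14100 * 3.19 / (6356 * 0.6) = 11.7944 hp

11.7944 hp


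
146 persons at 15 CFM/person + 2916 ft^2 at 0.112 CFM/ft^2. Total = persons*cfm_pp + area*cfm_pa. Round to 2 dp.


Total = 146*15 + 2916*0.112 = 2516.59 CFM

2516.59 CFM


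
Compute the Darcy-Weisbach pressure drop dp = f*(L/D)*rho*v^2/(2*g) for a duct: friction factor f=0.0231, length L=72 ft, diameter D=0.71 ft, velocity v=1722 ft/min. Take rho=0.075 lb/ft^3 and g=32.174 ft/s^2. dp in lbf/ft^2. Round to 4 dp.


v_fps = 1722/60 = 28.7 ft/s
dp = 0.0231*(72/0.71)*0.075*28.7^2/(2*32.174) = 2.2489 lbf/ft^2

2.2489 lbf/ft^2


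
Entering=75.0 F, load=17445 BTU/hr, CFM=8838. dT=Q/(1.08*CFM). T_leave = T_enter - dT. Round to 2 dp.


dT = 17445/(1.08*8838) = 1.8277
T_leave = 75.0 - 1.8277 = 73.17 F

73.17 F


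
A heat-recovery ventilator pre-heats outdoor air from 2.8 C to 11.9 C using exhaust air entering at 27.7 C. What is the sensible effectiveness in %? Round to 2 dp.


eff = (11.9-2.8)/(27.7-2.8)*100 = 36.55 %

36.55 %


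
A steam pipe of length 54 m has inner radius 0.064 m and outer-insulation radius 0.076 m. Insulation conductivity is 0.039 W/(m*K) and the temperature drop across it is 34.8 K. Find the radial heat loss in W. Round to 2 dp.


Q = 2*pi*0.039*54*34.8/ln(0.076/0.064) = 2679.58 W

2679.58 W


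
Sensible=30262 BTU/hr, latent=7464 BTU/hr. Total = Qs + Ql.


Qt = 30262 + 7464 = 37726 BTU/hr

37726 BTU/hr


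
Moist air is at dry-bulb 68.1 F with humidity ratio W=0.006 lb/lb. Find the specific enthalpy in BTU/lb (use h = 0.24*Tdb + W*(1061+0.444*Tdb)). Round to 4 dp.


h = 0.24*68.1 + 0.006*(1061+0.444*68.1) = 22.8914 BTU/lb

22.8914 BTU/lb


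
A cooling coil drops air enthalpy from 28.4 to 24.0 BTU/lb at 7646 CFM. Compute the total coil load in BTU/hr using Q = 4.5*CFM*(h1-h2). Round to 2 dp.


Q = 4.5 * 7646 * (28.4 - 24.0) = 151390.80 BTU/hr

151390.80 BTU/hr


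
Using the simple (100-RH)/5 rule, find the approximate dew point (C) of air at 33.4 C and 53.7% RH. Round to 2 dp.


Td = 33.4 - (100-53.7)/5 = 24.14 C

24.14 C


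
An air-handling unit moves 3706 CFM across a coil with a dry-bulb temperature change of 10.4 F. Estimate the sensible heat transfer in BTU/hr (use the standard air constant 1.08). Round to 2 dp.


Q = 1.08 * 3706 * 10.4 = 41625.79 BTU/hr

41625.79 BTU/hr


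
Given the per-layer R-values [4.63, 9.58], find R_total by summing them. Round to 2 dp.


R_total = 4.63 + 9.58 = 14.21

14.21


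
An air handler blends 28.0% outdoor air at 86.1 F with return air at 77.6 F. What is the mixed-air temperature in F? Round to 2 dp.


T_mix = 77.6 + (28.0/100)*(86.1-77.6) = 79.98 F

79.98 F


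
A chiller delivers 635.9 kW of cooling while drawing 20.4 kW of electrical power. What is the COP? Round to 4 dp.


COP = 635.9 / 20.4 = 31.1716

31.1716


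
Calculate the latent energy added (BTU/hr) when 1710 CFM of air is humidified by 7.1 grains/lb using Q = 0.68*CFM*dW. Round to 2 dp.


Q = 0.68 * 1710 * 7.1 = 8255.88 BTU/hr

8255.88 BTU/hr


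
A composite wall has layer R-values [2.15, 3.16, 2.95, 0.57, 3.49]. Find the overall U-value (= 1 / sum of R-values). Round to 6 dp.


R_total = 2.15 + 3.16 + 2.95 + 0.57 + 3.49 = 12.32
U = 1/12.32 = 0.081169

0.081169


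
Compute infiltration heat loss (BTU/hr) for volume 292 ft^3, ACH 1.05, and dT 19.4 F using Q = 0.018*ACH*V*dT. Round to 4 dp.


Q = 0.018 * 1.05 * 292 * 19.4 = 107.0647 BTU/hr

107.0647 BTU/hr


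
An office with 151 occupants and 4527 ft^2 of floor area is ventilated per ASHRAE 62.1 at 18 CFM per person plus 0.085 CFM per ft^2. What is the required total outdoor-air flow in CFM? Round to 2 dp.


Total = 151*18 + 4527*0.085 = 3102.80 CFM

3102.80 CFM


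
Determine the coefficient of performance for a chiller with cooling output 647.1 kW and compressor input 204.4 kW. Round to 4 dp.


COP = 647.1 / 204.4 = 3.1659

3.1659


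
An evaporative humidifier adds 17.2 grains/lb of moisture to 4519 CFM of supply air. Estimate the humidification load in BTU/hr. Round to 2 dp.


Q = 0.68 * 4519 * 17.2 = 52854.22 BTU/hr

52854.22 BTU/hr


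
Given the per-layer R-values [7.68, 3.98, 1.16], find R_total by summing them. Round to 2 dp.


R_total = 7.68 + 3.98 + 1.16 = 12.82

12.82


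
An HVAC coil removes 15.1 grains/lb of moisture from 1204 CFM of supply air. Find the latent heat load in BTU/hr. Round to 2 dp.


Q = 0.68 * 1204 * 15.1 = 12362.67 BTU/hr

12362.67 BTU/hr


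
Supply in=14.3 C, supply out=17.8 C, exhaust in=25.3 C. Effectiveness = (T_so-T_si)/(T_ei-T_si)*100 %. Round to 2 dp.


eff = (17.8-14.3)/(25.3-14.3)*100 = 31.82 %

31.82 %


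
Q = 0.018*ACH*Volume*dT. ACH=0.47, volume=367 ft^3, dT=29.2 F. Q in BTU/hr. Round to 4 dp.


Q = 0.018 * 0.47 * 367 * 29.2 = 90.6607 BTU/hr

90.6607 BTU/hr


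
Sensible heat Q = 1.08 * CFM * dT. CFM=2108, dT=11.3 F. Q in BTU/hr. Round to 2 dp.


Q = 1.08 * 2108 * 11.3 = 25726.03 BTU/hr

25726.03 BTU/hr


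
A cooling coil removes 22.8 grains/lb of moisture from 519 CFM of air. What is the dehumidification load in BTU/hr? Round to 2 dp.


Q = 0.68 * 519 * 22.8 = 8046.58 BTU/hr

8046.58 BTU/hr


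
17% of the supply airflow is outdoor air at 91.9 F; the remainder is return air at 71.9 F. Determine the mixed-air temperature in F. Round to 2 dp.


T_mix = 0.17*91.9 + 0.83*71.9 = 75.30 F

75.30 F


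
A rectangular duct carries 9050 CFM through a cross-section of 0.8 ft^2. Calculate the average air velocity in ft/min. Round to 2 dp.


V = 9050 / 0.8 = 11312.50 ft/min

11312.50 ft/min


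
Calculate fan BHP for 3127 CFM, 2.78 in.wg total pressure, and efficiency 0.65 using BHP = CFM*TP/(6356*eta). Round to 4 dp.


BHP = 3127 * 2.78 / (6356 * 0.65) = 2.1041 hp

2.1041 hp


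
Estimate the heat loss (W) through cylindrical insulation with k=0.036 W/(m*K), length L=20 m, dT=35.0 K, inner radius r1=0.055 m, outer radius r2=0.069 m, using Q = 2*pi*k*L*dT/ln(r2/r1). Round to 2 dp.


Q = 2*pi*0.036*20*35.0/ln(0.069/0.055) = 698.21 W

698.21 W


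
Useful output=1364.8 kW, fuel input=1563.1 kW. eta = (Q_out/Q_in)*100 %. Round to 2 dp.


eta = (1364.8/1563.1)*100 = 87.31 %

87.31 %


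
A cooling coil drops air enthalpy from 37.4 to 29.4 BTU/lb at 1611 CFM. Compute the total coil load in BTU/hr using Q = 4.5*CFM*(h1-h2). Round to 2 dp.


Q = 4.5 * 1611 * (37.4 - 29.4) = 57996.00 BTU/hr

57996.00 BTU/hr


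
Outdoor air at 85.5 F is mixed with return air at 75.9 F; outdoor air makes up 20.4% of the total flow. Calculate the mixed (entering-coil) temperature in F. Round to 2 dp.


T_mix = 75.9 + (20.4/100)*(85.5-75.9) = 77.86 F

77.86 F


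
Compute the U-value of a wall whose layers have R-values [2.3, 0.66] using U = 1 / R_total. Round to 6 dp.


R_total = 2.3 + 0.66 = 2.96
U = 1/2.96 = 0.337838

0.337838


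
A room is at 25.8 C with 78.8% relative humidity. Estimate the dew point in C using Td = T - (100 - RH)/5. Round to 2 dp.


Td = 25.8 - (100-78.8)/5 = 21.56 C

21.56 C


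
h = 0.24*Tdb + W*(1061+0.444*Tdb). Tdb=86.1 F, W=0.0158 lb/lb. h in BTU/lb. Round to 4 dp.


h = 0.24*86.1 + 0.0158*(1061+0.444*86.1) = 38.0318 BTU/lb

38.0318 BTU/lb


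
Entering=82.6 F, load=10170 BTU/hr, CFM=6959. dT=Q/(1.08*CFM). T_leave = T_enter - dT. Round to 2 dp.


dT = 10170/(1.08*6959) = 1.3532
T_leave = 82.6 - 1.3532 = 81.25 F

81.25 F


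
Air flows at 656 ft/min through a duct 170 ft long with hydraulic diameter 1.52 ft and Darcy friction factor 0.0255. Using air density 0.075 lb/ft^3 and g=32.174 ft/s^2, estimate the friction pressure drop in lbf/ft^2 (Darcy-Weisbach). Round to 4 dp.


v_fps = 656/60 = 10.9333 ft/s
dp = 0.0255*(170/1.52)*0.075*10.9333^2/(2*32.174) = 0.3974 lbf/ft^2

0.3974 lbf/ft^2


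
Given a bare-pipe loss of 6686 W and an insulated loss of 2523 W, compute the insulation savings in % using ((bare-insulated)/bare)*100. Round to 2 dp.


Savings = ((6686-2523)/6686)*100 = 62.26 %

62.26 %


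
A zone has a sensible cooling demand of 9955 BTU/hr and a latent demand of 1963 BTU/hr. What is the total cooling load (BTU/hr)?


Qt = 9955 + 1963 = 11918 BTU/hr

11918 BTU/hr


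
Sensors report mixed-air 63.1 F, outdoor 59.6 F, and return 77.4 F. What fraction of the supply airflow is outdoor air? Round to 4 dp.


frac = (63.1 - 77.4) / (59.6 - 77.4) = 0.8034

0.8034


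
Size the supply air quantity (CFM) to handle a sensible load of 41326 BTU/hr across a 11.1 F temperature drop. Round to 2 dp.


CFM = 41326 / (1.08 * 11.1) = 3447.28

3447.28 CFM


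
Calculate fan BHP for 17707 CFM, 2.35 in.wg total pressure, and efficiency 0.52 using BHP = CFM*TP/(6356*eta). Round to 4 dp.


BHP = 17707 * 2.35 / (6356 * 0.52) = 12.5900 hp

12.5900 hp


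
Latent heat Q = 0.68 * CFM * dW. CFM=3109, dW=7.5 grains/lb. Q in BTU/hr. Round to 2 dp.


Q = 0.68 * 3109 * 7.5 = 15855.90 BTU/hr

15855.90 BTU/hr


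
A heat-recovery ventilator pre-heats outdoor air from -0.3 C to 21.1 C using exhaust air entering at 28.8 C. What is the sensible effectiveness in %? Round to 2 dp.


eff = (21.1-(-0.3))/(28.8-(-0.3))*100 = 73.54 %

73.54 %


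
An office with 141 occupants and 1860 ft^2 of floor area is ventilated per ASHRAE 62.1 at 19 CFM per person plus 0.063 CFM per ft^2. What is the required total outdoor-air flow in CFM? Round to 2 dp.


Total = 141*19 + 1860*0.063 = 2796.18 CFM

2796.18 CFM


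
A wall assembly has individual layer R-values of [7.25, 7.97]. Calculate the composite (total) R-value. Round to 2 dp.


R_total = 7.25 + 7.97 = 15.22

15.22


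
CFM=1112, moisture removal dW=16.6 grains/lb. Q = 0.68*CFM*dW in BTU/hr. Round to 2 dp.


Q = 0.68 * 1112 * 16.6 = 12552.26 BTU/hr

12552.26 BTU/hr


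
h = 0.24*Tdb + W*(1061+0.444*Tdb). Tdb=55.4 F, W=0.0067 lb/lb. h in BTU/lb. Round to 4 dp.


h = 0.24*55.4 + 0.0067*(1061+0.444*55.4) = 20.5695 BTU/lb

20.5695 BTU/lb


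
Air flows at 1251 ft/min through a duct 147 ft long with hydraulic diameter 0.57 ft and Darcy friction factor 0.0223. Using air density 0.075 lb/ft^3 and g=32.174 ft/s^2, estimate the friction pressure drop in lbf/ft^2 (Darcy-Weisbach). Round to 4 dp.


v_fps = 1251/60 = 20.85 ft/s
dp = 0.0223*(147/0.57)*0.075*20.85^2/(2*32.174) = 2.9140 lbf/ft^2

2.9140 lbf/ft^2


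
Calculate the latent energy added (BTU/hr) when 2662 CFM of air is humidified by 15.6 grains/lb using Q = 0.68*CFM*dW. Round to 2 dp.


Q = 0.68 * 2662 * 15.6 = 28238.50 BTU/hr

28238.50 BTU/hr


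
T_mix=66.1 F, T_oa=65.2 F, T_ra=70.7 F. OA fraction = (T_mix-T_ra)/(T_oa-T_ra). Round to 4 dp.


frac = (66.1 - 70.7) / (65.2 - 70.7) = 0.8364

0.8364


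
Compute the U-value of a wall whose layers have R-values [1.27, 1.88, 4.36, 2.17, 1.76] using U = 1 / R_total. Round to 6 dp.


R_total = 1.27 + 1.88 + 4.36 + 2.17 + 1.76 = 11.44
U = 1/11.44 = 0.087413

0.087413


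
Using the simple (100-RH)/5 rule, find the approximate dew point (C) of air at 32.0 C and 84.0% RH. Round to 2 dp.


Td = 32.0 - (100-84.0)/5 = 28.80 C

28.80 C


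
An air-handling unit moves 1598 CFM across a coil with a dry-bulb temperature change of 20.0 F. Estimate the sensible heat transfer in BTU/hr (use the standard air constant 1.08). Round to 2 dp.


Q = 1.08 * 1598 * 20.0 = 34516.80 BTU/hr

34516.80 BTU/hr


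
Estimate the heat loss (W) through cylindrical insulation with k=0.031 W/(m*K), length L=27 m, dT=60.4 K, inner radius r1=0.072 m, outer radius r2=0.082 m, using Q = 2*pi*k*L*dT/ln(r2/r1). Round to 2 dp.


Q = 2*pi*0.031*27*60.4/ln(0.082/0.072) = 2442.43 W

2442.43 W


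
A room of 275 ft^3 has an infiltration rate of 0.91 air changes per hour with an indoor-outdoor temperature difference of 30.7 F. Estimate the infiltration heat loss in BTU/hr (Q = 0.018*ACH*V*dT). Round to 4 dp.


Q = 0.018 * 0.91 * 275 * 30.7 = 138.2882 BTU/hr

138.2882 BTU/hr


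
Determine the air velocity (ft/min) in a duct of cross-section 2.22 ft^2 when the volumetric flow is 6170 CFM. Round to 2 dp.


V = 6170 / 2.22 = 2779.28 ft/min

2779.28 ft/min


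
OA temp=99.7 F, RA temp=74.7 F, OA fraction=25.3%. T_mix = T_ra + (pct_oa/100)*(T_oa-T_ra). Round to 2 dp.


T_mix = 74.7 + (25.3/100)*(99.7-74.7) = 81.03 F

81.03 F


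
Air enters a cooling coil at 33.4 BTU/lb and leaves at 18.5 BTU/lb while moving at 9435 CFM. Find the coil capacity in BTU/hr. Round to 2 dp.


Q = 4.5 * 9435 * (33.4 - 18.5) = 632616.75 BTU/hr

632616.75 BTU/hr


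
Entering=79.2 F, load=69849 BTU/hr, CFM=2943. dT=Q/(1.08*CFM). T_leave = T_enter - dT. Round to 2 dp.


dT = 69849/(1.08*2943) = 21.9759
T_leave = 79.2 - 21.9759 = 57.22 F

57.22 F


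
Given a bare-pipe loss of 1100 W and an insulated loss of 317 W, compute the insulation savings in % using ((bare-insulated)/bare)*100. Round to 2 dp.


Savings = ((1100-317)/1100)*100 = 71.18 %

71.18 %


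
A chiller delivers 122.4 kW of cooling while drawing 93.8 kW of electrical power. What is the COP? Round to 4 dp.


COP = 122.4 / 93.8 = 1.3049

1.3049


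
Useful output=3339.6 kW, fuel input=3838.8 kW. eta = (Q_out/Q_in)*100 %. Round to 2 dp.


eta = (3339.6/3838.8)*100 = 87.00 %

87.00 %


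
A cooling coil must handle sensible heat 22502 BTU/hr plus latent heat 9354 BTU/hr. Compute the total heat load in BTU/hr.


Qt = 22502 + 9354 = 31856 BTU/hr

31856 BTU/hr


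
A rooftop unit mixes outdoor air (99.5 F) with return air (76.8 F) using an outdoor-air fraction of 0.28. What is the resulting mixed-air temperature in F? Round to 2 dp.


T_mix = 0.28*99.5 + 0.72*76.8 = 83.16 F

83.16 F


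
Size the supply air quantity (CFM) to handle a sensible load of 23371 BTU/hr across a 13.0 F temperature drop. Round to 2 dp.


CFM = 23371 / (1.08 * 13.0) = 1664.60

1664.60 CFM


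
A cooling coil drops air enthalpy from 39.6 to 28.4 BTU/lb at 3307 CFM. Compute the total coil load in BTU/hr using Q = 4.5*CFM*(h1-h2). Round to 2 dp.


Q = 4.5 * 3307 * (39.6 - 28.4) = 166672.80 BTU/hr

166672.80 BTU/hr


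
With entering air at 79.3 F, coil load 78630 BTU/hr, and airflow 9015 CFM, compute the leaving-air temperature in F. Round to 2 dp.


dT = 78630/(1.08*9015) = 8.0760
T_leave = 79.3 - 8.0760 = 71.22 F

71.22 F


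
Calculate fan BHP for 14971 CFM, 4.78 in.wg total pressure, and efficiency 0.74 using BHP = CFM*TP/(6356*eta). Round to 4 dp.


BHP = 14971 * 4.78 / (6356 * 0.74) = 15.2147 hp

15.2147 hp


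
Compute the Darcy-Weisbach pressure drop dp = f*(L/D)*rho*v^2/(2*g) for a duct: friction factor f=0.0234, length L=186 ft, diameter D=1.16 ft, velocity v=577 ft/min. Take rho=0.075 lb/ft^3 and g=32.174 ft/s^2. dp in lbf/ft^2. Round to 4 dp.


v_fps = 577/60 = 9.6167 ft/s
dp = 0.0234*(186/1.16)*0.075*9.6167^2/(2*32.174) = 0.4044 lbf/ft^2

0.4044 lbf/ft^2


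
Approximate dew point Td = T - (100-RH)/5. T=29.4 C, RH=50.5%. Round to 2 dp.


Td = 29.4 - (100-50.5)/5 = 19.50 C

19.50 C


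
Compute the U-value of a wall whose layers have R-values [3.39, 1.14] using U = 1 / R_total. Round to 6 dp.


R_total = 3.39 + 1.14 = 4.53
U = 1/4.53 = 0.220751

0.220751


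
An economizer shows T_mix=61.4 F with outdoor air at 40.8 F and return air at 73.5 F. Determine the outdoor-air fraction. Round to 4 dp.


frac = (61.4 - 73.5) / (40.8 - 73.5) = 0.3700

0.3700


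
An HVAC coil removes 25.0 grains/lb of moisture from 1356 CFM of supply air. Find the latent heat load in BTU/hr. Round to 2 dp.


Q = 0.68 * 1356 * 25.0 = 23052.00 BTU/hr

23052.00 BTU/hr


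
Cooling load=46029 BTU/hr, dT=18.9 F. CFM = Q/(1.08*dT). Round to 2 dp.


CFM = 46029 / (1.08 * 18.9) = 2255.00

2255.00 CFM


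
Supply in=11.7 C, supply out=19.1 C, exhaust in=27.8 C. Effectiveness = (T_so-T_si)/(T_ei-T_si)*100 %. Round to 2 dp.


eff = (19.1-11.7)/(27.8-11.7)*100 = 45.96 %

45.96 %


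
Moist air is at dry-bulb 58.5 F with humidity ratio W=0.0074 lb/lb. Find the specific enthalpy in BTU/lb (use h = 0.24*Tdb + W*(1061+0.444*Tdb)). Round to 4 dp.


h = 0.24*58.5 + 0.0074*(1061+0.444*58.5) = 22.0836 BTU/lb

22.0836 BTU/lb


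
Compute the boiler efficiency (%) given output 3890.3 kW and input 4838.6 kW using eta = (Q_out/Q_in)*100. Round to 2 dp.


eta = (3890.3/4838.6)*100 = 80.40 %

80.40 %


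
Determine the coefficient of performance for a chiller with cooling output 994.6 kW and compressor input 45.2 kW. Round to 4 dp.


COP = 994.6 / 45.2 = 22.0044

22.0044


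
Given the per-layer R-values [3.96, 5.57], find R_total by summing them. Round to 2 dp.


R_total = 3.96 + 5.57 = 9.53

9.53


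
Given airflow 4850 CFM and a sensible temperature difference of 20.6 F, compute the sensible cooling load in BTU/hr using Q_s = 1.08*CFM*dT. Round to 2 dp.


Q = 1.08 * 4850 * 20.6 = 107902.80 BTU/hr

107902.80 BTU/hr


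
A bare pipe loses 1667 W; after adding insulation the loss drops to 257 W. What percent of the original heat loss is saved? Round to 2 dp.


Savings = ((1667-257)/1667)*100 = 84.58 %

84.58 %


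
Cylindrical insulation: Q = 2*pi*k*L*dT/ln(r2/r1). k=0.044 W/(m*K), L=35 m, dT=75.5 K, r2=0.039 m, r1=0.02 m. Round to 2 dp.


Q = 2*pi*0.044*35*75.5/ln(0.039/0.02) = 1093.91 W

1093.91 W


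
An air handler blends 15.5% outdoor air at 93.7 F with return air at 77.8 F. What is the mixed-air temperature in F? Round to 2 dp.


T_mix = 77.8 + (15.5/100)*(93.7-77.8) = 80.26 F

80.26 F


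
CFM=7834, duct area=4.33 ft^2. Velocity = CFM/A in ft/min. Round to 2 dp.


V = 7834 / 4.33 = 1809.24 ft/min

1809.24 ft/min


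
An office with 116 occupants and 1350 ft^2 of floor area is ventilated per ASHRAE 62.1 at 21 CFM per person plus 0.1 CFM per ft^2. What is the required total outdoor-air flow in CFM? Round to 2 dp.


Total = 116*21 + 1350*0.1 = 2571.00 CFM

2571.00 CFM


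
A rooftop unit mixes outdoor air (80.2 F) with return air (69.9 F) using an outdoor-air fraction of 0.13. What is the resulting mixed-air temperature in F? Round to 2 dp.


T_mix = 0.13*80.2 + 0.87*69.9 = 71.24 F

71.24 F


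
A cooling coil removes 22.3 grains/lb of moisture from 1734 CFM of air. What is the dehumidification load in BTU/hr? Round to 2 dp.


Q = 0.68 * 1734 * 22.3 = 26294.38 BTU/hr

26294.38 BTU/hr


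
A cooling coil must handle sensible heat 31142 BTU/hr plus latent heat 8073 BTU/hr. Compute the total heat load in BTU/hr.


Qt = 31142 + 8073 = 39215 BTU/hr

39215 BTU/hr


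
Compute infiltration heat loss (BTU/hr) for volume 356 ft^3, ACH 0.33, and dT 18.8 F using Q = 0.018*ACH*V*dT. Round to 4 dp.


Q = 0.018 * 0.33 * 356 * 18.8 = 39.7552 BTU/hr

39.7552 BTU/hr


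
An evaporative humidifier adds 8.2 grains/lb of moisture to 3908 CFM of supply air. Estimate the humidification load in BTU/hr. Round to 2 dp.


Q = 0.68 * 3908 * 8.2 = 21791.01 BTU/hr

21791.01 BTU/hr


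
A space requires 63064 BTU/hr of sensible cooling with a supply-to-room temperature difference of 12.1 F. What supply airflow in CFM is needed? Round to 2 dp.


CFM = 63064 / (1.08 * 12.1) = 4825.83

4825.83 CFM


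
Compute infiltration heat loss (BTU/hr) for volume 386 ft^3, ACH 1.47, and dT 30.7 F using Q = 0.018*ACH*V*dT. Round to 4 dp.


Q = 0.018 * 1.47 * 386 * 30.7 = 313.5563 BTU/hr

313.5563 BTU/hr


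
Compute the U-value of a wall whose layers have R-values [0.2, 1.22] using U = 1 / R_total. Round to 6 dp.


R_total = 0.2 + 1.22 = 1.42
U = 1/1.42 = 0.704225

0.704225


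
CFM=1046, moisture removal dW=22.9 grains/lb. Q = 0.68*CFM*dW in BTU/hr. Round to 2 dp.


Q = 0.68 * 1046 * 22.9 = 16288.31 BTU/hr

16288.31 BTU/hr


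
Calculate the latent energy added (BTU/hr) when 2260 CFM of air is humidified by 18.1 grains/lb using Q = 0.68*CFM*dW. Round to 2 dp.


Q = 0.68 * 2260 * 18.1 = 27816.08 BTU/hr

27816.08 BTU/hr


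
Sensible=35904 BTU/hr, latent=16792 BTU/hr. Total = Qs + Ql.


Qt = 35904 + 16792 = 52696 BTU/hr

52696 BTU/hr


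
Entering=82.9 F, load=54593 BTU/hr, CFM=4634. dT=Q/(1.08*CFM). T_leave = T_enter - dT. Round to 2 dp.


dT = 54593/(1.08*4634) = 10.9083
T_leave = 82.9 - 10.9083 = 71.99 F

71.99 F


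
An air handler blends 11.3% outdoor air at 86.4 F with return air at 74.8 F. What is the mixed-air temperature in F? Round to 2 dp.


T_mix = 74.8 + (11.3/100)*(86.4-74.8) = 76.11 F

76.11 F


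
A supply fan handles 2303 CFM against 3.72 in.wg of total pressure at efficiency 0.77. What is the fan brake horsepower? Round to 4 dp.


BHP = 2303 * 3.72 / (6356 * 0.77) = 1.7505 hp

1.7505 hp


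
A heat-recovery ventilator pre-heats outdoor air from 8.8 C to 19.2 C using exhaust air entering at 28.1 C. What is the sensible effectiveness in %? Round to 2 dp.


eff = (19.2-8.8)/(28.1-8.8)*100 = 53.89 %

53.89 %


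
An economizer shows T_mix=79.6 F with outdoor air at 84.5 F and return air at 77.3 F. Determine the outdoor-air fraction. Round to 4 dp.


frac = (79.6 - 77.3) / (84.5 - 77.3) = 0.3194

0.3194


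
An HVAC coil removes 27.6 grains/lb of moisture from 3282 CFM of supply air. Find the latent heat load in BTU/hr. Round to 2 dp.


Q = 0.68 * 3282 * 27.6 = 61596.58 BTU/hr

61596.58 BTU/hr


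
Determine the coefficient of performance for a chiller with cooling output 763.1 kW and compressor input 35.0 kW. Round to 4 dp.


COP = 763.1 / 35.0 = 21.8029

21.8029


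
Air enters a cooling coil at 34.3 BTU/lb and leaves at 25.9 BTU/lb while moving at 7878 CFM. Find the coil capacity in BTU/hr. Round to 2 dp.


Q = 4.5 * 7878 * (34.3 - 25.9) = 297788.40 BTU/hr

297788.40 BTU/hr


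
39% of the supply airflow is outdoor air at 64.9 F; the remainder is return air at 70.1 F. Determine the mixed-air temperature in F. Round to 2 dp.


T_mix = 0.39*64.9 + 0.61*70.1 = 68.07 F

68.07 F


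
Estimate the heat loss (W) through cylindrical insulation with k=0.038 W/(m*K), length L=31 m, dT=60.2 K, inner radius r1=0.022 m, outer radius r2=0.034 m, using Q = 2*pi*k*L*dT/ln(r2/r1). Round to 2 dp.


Q = 2*pi*0.038*31*60.2/ln(0.034/0.022) = 1023.56 W

1023.56 W


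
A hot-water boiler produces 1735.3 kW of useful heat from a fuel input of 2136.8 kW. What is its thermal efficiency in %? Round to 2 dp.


eta = (1735.3/2136.8)*100 = 81.21 %

81.21 %


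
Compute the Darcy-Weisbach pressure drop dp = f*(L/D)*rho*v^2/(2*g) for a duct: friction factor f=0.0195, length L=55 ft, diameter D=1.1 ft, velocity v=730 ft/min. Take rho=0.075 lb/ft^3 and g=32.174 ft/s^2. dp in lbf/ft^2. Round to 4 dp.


v_fps = 730/60 = 12.1667 ft/s
dp = 0.0195*(55/1.1)*0.075*12.1667^2/(2*32.174) = 0.1682 lbf/ft^2

0.1682 lbf/ft^2


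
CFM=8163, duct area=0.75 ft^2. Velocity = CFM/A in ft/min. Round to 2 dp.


V = 8163 / 0.75 = 10884.00 ft/min

10884.00 ft/min


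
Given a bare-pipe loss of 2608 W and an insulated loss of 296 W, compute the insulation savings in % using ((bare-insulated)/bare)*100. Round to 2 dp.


Savings = ((2608-296)/2608)*100 = 88.65 %

88.65 %


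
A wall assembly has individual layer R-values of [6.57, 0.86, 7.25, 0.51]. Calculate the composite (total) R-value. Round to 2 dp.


R_total = 6.57 + 0.86 + 7.25 + 0.51 = 15.19

15.19


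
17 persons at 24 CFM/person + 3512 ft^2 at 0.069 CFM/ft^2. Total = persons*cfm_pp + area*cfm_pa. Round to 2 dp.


Total = 17*24 + 3512*0.069 = 650.33 CFM

650.33 CFM


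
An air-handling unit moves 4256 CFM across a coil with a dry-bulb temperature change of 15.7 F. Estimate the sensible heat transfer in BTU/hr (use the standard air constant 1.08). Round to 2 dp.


Q = 1.08 * 4256 * 15.7 = 72164.74 BTU/hr

72164.74 BTU/hr


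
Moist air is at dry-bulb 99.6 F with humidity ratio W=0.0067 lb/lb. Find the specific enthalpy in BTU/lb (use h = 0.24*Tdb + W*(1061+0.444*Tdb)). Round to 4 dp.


h = 0.24*99.6 + 0.0067*(1061+0.444*99.6) = 31.3090 BTU/lb

31.3090 BTU/lb


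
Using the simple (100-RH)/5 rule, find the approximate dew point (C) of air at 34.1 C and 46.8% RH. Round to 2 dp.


Td = 34.1 - (100-46.8)/5 = 23.46 C

23.46 C


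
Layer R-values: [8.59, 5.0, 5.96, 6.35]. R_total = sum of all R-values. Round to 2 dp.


R_total = 8.59 + 5.0 + 5.96 + 6.35 = 25.90

25.90


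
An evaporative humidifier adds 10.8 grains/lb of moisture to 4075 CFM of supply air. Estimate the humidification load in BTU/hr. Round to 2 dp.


Q = 0.68 * 4075 * 10.8 = 29926.80 BTU/hr

29926.80 BTU/hr


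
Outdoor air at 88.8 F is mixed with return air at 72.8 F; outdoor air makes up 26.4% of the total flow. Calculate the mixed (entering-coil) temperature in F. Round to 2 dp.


T_mix = 72.8 + (26.4/100)*(88.8-72.8) = 77.02 F

77.02 F


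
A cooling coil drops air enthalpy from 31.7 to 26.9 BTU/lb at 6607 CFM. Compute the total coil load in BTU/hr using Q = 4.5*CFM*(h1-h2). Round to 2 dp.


Q = 4.5 * 6607 * (31.7 - 26.9) = 142711.20 BTU/hr

142711.20 BTU/hr


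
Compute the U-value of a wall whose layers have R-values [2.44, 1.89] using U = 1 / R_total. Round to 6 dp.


R_total = 2.44 + 1.89 = 4.33
U = 1/4.33 = 0.230947

0.230947


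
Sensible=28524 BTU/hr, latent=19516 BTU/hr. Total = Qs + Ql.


Qt = 28524 + 19516 = 48040 BTU/hr

48040 BTU/hr


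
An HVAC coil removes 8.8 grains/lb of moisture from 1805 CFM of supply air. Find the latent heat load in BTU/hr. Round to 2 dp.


Q = 0.68 * 1805 * 8.8 = 10801.12 BTU/hr

10801.12 BTU/hr


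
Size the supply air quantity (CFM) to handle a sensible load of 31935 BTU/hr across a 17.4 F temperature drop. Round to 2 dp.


CFM = 31935 / (1.08 * 17.4) = 1699.39

1699.39 CFM


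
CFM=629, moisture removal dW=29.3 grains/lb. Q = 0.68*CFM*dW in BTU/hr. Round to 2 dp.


Q = 0.68 * 629 * 29.3 = 12532.20 BTU/hr

12532.20 BTU/hr


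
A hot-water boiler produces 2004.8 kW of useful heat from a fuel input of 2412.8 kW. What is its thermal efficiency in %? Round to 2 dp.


eta = (2004.8/2412.8)*100 = 83.09 %

83.09 %


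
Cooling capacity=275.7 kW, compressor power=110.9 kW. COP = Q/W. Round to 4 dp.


COP = 275.7 / 110.9 = 2.4860

2.4860


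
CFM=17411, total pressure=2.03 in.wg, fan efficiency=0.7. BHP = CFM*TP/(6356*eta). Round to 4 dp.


BHP = 17411 * 2.03 / (6356 * 0.7) = 7.9440 hp

7.9440 hp


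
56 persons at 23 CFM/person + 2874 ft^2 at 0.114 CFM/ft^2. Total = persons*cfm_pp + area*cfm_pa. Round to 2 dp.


Total = 56*23 + 2874*0.114 = 1615.64 CFM

1615.64 CFM


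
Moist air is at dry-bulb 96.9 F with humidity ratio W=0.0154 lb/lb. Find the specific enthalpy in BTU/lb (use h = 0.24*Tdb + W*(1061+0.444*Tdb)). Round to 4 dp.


h = 0.24*96.9 + 0.0154*(1061+0.444*96.9) = 40.2580 BTU/lb

40.2580 BTU/lb


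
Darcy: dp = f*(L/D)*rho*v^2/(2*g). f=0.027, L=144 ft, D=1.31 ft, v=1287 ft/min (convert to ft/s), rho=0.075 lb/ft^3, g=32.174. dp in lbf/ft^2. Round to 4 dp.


v_fps = 1287/60 = 21.45 ft/s
dp = 0.027*(144/1.31)*0.075*21.45^2/(2*32.174) = 1.5916 lbf/ft^2

1.5916 lbf/ft^2


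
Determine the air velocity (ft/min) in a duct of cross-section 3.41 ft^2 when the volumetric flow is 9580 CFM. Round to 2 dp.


V = 9580 / 3.41 = 2809.38 ft/min

2809.38 ft/min


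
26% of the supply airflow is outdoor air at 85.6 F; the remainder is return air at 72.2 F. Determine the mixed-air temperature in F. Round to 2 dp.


T_mix = 0.26*85.6 + 0.74*72.2 = 75.68 F

75.68 F


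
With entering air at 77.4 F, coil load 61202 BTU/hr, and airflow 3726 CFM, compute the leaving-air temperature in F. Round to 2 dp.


dT = 61202/(1.08*3726) = 15.2089
T_leave = 77.4 - 15.2089 = 62.19 F

62.19 F


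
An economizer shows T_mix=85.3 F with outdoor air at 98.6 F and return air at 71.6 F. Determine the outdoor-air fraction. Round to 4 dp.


frac = (85.3 - 71.6) / (98.6 - 71.6) = 0.5074

0.5074


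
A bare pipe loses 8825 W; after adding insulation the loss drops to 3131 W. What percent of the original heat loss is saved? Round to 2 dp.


Savings = ((8825-3131)/8825)*100 = 64.52 %

64.52 %


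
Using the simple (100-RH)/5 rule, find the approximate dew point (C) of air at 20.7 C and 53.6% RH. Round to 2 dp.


Td = 20.7 - (100-53.6)/5 = 11.42 C

11.42 C


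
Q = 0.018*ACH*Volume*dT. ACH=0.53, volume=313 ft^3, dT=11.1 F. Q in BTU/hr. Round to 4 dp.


Q = 0.018 * 0.53 * 313 * 11.1 = 33.1448 BTU/hr

33.1448 BTU/hr


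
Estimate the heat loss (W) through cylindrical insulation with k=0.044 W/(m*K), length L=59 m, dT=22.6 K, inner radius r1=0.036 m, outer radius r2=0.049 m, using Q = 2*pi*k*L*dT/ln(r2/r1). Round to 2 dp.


Q = 2*pi*0.044*59*22.6/ln(0.049/0.036) = 1195.69 W

1195.69 W


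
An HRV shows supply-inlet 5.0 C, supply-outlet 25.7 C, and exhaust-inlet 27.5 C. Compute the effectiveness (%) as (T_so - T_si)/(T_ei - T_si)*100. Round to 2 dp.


eff = (25.7-5.0)/(27.5-5.0)*100 = 92.00 %

92.00 %


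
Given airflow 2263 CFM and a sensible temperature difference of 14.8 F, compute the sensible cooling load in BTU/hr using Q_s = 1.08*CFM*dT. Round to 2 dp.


Q = 1.08 * 2263 * 14.8 = 36171.79 BTU/hr

36171.79 BTU/hr


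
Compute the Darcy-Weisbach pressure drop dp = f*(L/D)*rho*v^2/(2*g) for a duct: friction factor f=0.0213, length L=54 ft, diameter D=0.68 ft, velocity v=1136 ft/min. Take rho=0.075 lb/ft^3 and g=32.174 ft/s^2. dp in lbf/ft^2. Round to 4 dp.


v_fps = 1136/60 = 18.9333 ft/s
dp = 0.0213*(54/0.68)*0.075*18.9333^2/(2*32.174) = 0.7067 lbf/ft^2

0.7067 lbf/ft^2


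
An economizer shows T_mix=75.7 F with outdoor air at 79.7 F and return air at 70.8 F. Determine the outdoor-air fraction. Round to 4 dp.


frac = (75.7 - 70.8) / (79.7 - 70.8) = 0.5506

0.5506


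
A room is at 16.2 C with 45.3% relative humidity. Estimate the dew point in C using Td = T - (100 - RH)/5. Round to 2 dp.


Td = 16.2 - (100-45.3)/5 = 5.26 C

5.26 C


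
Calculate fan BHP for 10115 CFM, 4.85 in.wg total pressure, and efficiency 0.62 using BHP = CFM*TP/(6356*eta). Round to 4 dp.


BHP = 10115 * 4.85 / (6356 * 0.62) = 12.4489 hp

12.4489 hp


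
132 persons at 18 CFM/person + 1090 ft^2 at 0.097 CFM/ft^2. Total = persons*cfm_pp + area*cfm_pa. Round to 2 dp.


Total = 132*18 + 1090*0.097 = 2481.73 CFM

2481.73 CFM


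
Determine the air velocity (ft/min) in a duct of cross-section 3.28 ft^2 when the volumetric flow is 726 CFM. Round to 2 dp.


V = 726 / 3.28 = 221.34 ft/min

221.34 ft/min


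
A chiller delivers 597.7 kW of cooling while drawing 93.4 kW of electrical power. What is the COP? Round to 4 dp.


COP = 597.7 / 93.4 = 6.3994

6.3994


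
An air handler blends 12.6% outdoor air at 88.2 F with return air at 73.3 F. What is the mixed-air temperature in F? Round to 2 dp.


T_mix = 73.3 + (12.6/100)*(88.2-73.3) = 75.18 F

75.18 F


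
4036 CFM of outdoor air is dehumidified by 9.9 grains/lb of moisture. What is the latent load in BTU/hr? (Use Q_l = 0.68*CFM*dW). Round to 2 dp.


Q = 0.68 * 4036 * 9.9 = 27170.35 BTU/hr

27170.35 BTU/hr


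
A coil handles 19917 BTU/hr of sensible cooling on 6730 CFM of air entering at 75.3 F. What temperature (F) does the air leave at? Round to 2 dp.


dT = 19917/(1.08*6730) = 2.7402
T_leave = 75.3 - 2.7402 = 72.56 F

72.56 F


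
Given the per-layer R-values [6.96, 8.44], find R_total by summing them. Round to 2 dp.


R_total = 6.96 + 8.44 = 15.40

15.40


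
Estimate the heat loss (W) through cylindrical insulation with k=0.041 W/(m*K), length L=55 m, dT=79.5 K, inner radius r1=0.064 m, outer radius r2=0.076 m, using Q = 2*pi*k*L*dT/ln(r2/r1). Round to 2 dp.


Q = 2*pi*0.041*55*79.5/ln(0.076/0.064) = 6554.56 W

6554.56 W


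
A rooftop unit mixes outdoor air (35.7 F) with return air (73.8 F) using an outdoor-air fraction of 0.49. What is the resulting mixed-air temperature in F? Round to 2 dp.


T_mix = 0.49*35.7 + 0.51*73.8 = 55.13 F

55.13 F


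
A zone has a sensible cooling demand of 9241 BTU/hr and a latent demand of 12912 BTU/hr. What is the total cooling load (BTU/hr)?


Qt = 9241 + 12912 = 22153 BTU/hr

22153 BTU/hr


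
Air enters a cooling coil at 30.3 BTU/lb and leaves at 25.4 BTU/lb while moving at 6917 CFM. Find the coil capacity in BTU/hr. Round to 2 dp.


Q = 4.5 * 6917 * (30.3 - 25.4) = 152519.85 BTU/hr

152519.85 BTU/hr


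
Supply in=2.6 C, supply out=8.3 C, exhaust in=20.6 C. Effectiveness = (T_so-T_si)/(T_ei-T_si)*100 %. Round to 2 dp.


eff = (8.3-2.6)/(20.6-2.6)*100 = 31.67 %

31.67 %


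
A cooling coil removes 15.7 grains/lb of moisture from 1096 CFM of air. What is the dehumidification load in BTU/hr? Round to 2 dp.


Q = 0.68 * 1096 * 15.7 = 11700.90 BTU/hr

11700.90 BTU/hr
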